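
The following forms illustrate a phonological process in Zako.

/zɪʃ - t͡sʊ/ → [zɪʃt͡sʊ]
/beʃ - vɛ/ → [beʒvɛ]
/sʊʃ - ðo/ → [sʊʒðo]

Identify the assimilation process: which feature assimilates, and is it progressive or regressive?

regressive voicing assimilation

Underlying /ʃ/ is realised as [ʒ] next to /v/; /v/ itself does not change.
/ʃ/ is voiceless while /v/ is voiced; the output [ʒ] is voiced, matching the trigger — so the feature that spreads is voicing.
Place and manner are unchanged, so the assimilation is partial, not total.
The same holds elsewhere in the data: /ʃ/ → [ʒ] before /ð/ (voiceless → voiced, matching voiced) — only voicing changes, and always toward the following segment.
Nothing changes in [zɪʃt͡sʊ]: there the adjacent consonants already agree in voicing (/ʃ/ and /t͡s/ are both voiceless), so this form is consistent with the same rule.
Since the segment that changes precedes the conditioning segment, the assimilation is regressive.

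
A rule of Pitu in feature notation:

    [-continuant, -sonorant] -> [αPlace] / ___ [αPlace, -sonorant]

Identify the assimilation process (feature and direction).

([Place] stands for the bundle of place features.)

regressive place assimilation

The rule copies the place features (abbreviated [Place]) from the environment onto the target, so the assimilating feature is place.
The conditioning segment sits to the right of the focus bar, meaning the trigger follows the segment that changes — regressive assimilation.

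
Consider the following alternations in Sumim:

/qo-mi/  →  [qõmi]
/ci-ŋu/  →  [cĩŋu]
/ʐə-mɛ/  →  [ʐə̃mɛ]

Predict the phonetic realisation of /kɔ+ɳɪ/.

[kɔ̃ɳɪ]

The data show regressive nasality assimilation (vowel nasalisation): /o/ → [õ] before /m/; /i/ → [ĩ] before /ŋ/; /ə/ → [ə̃] before /m/ — a vowel is nasalised by an immediately following nasal consonant.
/ɔ/ sits next to the nasal /ɳ/ and is therefore nasalised to [ɔ̃].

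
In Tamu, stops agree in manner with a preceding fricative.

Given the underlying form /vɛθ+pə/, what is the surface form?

The rule targets /p/ (voiceless bilabial stop), which sits after the trigger /θ/ (fricative).
The voiceless bilabial fricative is [ɸ], so /p/ → [ɸ].

[vɛθɸə]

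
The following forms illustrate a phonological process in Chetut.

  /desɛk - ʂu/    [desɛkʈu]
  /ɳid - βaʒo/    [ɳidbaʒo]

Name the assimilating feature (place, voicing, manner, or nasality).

Underlying /ʂ/ is realised as [ʈ] next to /k/; /k/ itself does not change.
The change fricative → stop matches the manner of the preceding /k/, identifying this as manner assimilation.
The other alternating form patterns the same way: /β/ → [b] after /d/ (fricative → stop, matching a stop) — only manner changes, and always toward the preceding segment.

manner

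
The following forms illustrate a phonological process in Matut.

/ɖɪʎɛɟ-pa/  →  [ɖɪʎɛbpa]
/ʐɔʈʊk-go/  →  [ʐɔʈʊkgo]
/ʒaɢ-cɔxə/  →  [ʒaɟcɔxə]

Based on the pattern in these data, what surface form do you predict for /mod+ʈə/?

The data show regressive place assimilation: /ɟ/ → [b] before /p/; /ɢ/ → [ɟ] before /c/. In each pair only place changes, matching the following consonant, while manner and voice stay constant.
No alternation appears in [ʐɔʈʊkgo]: there the adjacent consonants already agree in place (/k/ and /g/ are both velar), so this form is consistent with the same rule.
/d/ is a voiced alveolar stop. The following trigger /ʈ/ is retroflex, so /d/ must become retroflex as well.
A voiced retroflex stop is [ɖ], so the surface segment is [ɖ].

[moɖʈə]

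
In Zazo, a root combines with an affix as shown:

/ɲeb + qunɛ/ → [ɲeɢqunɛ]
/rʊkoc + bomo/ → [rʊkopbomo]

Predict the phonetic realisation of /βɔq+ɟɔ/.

The data show regressive place assimilation: /b/ → [ɢ] before /q/; /c/ → [p] before /b/. In each pair only place changes, matching the following consonant, while manner and voice stay constant.
/q/ is a voiceless uvular stop. The following trigger /ɟ/ is palatal, so /q/ must become palatal as well.
The voiceless palatal stop is [c], so /q/ → [c].

[βɔcɟɔ]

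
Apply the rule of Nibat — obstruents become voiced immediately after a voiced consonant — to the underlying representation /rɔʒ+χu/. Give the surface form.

[rɔʒʁu]

The rule targets /χ/ (voiceless uvular fricative), which sits after the trigger /ʒ/ (voiced).
Changing only its voicing to voiced gives [ʁ] — the voiced uvular fricative.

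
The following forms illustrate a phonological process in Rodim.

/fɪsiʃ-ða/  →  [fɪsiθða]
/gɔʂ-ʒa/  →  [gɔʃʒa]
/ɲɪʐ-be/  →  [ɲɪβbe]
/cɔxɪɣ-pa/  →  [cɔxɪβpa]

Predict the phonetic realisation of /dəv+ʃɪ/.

The data show regressive place assimilation: /ʃ/ → [θ] before /ð/; /ʂ/ → [ʃ] before /ʒ/; /ʐ/ → [β] before /b/; /ɣ/ → [β] before /p/. In each pair only place changes, matching the following consonant, while manner and voice stay constant.
/v/ is a voiced labiodental fricative. The following trigger /ʃ/ is postalveolar, so /v/ must become postalveolar as well.
The voiced postalveolar fricative is [ʒ], so /v/ → [ʒ].

[dəʒʃɪ]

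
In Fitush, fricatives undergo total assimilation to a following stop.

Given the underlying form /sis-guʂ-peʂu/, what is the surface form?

[sigguppeʂu]

/s/ is the segment targeted by the rule; it sits immediately before /g/, so it assimilates completely and surfaces as [g].
The same rule applies at the second boundary: /ʂ/ → [p] next to /p/.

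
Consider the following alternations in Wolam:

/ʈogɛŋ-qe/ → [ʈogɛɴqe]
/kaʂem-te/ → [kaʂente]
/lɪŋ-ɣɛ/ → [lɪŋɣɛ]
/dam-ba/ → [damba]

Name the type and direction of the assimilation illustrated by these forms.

regressive place assimilation

Comparing underlying and surface forms, /ŋ/ → [ɴ] is the alternation; the neighbouring /q/ is constant.
/ŋ/ is velar while /q/ is uvular; the output [ɴ] is uvular, matching the trigger — so the feature that spreads is place.
Manner and voice are unchanged, so the assimilation is partial, not total.
The other alternating form patterns the same way: /m/ → [n] before /t/ (bilabial → alveolar, matching alveolar) — only place changes, and always toward the following segment.
Nothing changes in [lɪŋɣɛ], [damba]: there the adjacent consonants already agree in place (/ŋ/ and /ɣ/ are both velar; /m/ and /b/ are both bilabial), so these forms are consistent with the same rule.
Since the segment that changes precedes the conditioning segment, the assimilation is regressive.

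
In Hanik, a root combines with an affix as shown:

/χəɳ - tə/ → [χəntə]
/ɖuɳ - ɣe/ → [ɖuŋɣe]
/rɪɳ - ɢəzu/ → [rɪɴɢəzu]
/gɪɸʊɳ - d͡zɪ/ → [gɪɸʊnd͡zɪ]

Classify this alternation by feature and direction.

regressive place assimilation

Underlying /ɳ/ is realised as [n] next to /t/; /t/ itself does not change.
The change retroflex → alveolar matches the place of the following /t/, identifying this as place assimilation.
Manner and voice are unchanged, so the assimilation is partial, not total.
The other alternating forms pattern the same way: /ɳ/ → [ŋ] before /ɣ/ (retroflex → velar, matching velar); /ɳ/ → [ɴ] before /ɢ/ (retroflex → uvular, matching uvular); /ɳ/ → [n] before /d͡z/ (retroflex → alveolar, matching alveolar) — only place changes, and always toward the following segment.
The trigger is the following segment, so the direction is regressive (anticipatory).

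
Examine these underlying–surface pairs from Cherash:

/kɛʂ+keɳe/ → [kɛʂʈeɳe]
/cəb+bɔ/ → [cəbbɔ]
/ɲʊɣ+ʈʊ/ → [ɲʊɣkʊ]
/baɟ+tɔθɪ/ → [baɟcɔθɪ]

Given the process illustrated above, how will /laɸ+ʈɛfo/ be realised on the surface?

The data show progressive place assimilation: /k/ → [ʈ] after /ʂ/; /ʈ/ → [k] after /ɣ/; /t/ → [c] after /ɟ/. In each pair only place changes, matching the preceding consonant, while manner and voice stay constant.
Nothing changes in [cəbbɔ]: there the adjacent consonants already agree in place (/b/ and /b/ are both bilabial), so this form is consistent with the same rule.
/ʈ/ is a voiceless retroflex stop. The preceding trigger /ɸ/ is bilabial, so /ʈ/ must become bilabial as well.
A voiceless bilabial stop is [p], so the surface segment is [p].

[laɸpɛfo]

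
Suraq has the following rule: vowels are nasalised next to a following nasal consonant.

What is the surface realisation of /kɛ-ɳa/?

The vowel /ɛ/ is adjacent to the following nasal /ɳ/, so it acquires [+nasal] and surfaces as [ɛ̃].

[kɛ̃ɳa]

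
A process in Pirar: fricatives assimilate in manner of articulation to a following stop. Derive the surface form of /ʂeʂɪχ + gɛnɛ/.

/χ/ is a voiceless uvular fricative. The following trigger /g/ is a stop, so /χ/ must become a stop as well.
Changing only its manner to stop gives [q] — the voiceless uvular stop.

[ʂeʂɪqgɛnɛ]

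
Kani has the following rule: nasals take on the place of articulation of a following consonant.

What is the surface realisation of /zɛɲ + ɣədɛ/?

[zɛŋɣədɛ]

The rule targets /ɲ/ (voiced palatal nasal), which sits before the trigger /ɣ/ (velar).
A voiced velar nasal is [ŋ], so the surface segment is [ŋ].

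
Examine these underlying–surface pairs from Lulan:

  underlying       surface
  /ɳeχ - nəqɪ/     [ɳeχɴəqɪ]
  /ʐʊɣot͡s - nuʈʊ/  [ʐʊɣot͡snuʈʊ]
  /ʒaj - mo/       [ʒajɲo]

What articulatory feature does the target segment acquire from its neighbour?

Comparing underlying and surface forms, /n/ → [ɴ] is the alternation; the neighbouring /χ/ is constant.
/n/ is alveolar while /χ/ is uvular; the output [ɴ] is uvular, matching the trigger — so the feature that spreads is place.
The same holds elsewhere in the data: /m/ → [ɲ] after /j/ (bilabial → palatal, matching palatal) — only place changes, and always toward the preceding segment.
No alternation appears in [ʐʊɣot͡snuʈʊ]: there the adjacent consonants already agree in place (/n/ and /t͡s/ are both alveolar), so this form is consistent with the same rule.

place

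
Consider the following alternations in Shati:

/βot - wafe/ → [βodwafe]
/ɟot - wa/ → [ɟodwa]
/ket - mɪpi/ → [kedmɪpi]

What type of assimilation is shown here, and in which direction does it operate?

The segment that alternates is /t/, which surfaces as [d] when adjacent to /w/.
The change voiceless → voiced matches the voicing of the following /w/, identifying this as voicing assimilation.
Place and manner are unchanged, so the assimilation is partial, not total.
Checking the remaining alternation: /t/ → [d] before /m/ (voiceless → voiced, matching voiced) — only voicing changes, and always toward the following segment.
Since the segment that changes precedes the conditioning segment, the assimilation is regressive.

regressive voicing assimilation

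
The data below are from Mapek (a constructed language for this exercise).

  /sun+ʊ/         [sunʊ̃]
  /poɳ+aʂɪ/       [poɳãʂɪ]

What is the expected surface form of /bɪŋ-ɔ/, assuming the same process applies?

The data show progressive nasality assimilation (vowel nasalisation): /ʊ/ → [ʊ̃] after /n/; /a/ → [ã] after /ɳ/ — a vowel is nasalised by an immediately preceding nasal consonant.
/ɔ/ sits next to the nasal /ŋ/ and is therefore nasalised to [ɔ̃].

[bɪŋɔ̃]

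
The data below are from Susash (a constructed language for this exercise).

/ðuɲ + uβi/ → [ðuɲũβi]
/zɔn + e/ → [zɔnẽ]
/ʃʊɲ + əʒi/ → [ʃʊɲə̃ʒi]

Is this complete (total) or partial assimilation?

partial assimilation

The vowel /u/ surfaces as nasalised [ũ] next to the preceding nasal /ɲ/ — it has acquired the [+nasal] feature of its neighbour.
Likewise in the remaining data: /e/ → [ẽ] after /n/; /ə/ → [ə̃] after /ɲ/ — each time a vowel is nasalised next to a preceding nasal.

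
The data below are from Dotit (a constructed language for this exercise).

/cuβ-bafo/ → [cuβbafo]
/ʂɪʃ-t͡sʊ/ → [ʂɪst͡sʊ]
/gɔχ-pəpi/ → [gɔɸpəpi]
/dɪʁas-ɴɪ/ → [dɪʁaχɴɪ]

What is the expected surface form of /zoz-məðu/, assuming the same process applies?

The data show regressive place assimilation: /ʃ/ → [s] before /t͡s/; /χ/ → [ɸ] before /p/; /s/ → [χ] before /ɴ/. In each pair only place changes, matching the following consonant, while manner and voice stay constant.
Nothing changes in [cuβbafo]: there the adjacent consonants already agree in place (/β/ and /b/ are both bilabial), so this form is consistent with the same rule.
/z/ is a voiced alveolar fricative. The following trigger /m/ is bilabial, so /z/ must become bilabial as well.
The voiced bilabial fricative is [β], so /z/ → [β].

[zoβməðu]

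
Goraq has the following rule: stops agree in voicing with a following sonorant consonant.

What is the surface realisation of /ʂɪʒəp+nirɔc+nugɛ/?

[ʂɪʒəbnirɔɟnugɛ]

The rule targets /p/ (voiceless bilabial stop), which sits before the trigger /n/ (voiced).
The voiced bilabial stop is [b], so /p/ → [b].
At the second juncture, /c/ likewise becomes [ɟ] adjacent to /n/.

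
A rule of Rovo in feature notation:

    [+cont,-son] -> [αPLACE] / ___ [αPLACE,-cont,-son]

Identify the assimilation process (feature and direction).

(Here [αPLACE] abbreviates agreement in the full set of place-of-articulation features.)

regressive place assimilation

The shared variable α links the value of the place features (abbreviated [PLACE]) on the target to the same value on the neighbouring segment, so place is the feature that assimilates.
The conditioning segment sits to the right of the focus bar, meaning the trigger follows the segment that changes — regressive assimilation.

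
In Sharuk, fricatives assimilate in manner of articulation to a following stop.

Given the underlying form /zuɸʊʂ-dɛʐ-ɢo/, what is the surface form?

/ʂ/ is a voiceless retroflex fricative. The following trigger /d/ is a stop, so /ʂ/ must become a stop as well.
Changing only its manner to stop gives [ʈ] — the voiceless retroflex stop.
At the second juncture, /ʐ/ likewise becomes [ɖ] adjacent to /ɢ/.

[zuɸʊʈdɛɖɢo]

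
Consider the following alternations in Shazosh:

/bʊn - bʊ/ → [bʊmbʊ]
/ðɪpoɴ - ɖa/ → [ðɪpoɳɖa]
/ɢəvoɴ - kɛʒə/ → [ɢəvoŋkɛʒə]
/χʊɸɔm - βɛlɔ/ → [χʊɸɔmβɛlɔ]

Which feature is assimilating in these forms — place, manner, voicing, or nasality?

Comparing underlying and surface forms, /n/ → [m] is the alternation; the neighbouring /b/ is constant.
The change alveolar → bilabial matches the place of the following /b/, identifying this as place assimilation.
The same holds elsewhere in the data: /ɴ/ → [ɳ] before /ɖ/ (uvular → retroflex, matching retroflex); /ɴ/ → [ŋ] before /k/ (uvular → velar, matching velar) — only place changes, and always toward the following segment.
Nothing changes in [χʊɸɔmβɛlɔ]: there the adjacent consonants already agree in place (/m/ and /β/ are both bilabial), so this form is consistent with the same rule.

place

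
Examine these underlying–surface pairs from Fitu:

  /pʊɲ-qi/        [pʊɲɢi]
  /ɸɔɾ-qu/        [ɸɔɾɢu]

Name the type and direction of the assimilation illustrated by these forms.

progressive voicing assimilation

Comparing underlying and surface forms, /q/ → [ɢ] is the alternation; the neighbouring /ɲ/ is constant.
/q/ is voiceless while /ɲ/ is voiced; the output [ɢ] is voiced, matching the trigger — so the feature that spreads is voicing.
Place and manner are unchanged, so the assimilation is partial, not total.
The other alternating form patterns the same way: /q/ → [ɢ] after /ɾ/ (voiceless → voiced, matching voiced) — only voicing changes, and always toward the preceding segment.
Since the segment that changes follows the conditioning segment, the assimilation is progressive.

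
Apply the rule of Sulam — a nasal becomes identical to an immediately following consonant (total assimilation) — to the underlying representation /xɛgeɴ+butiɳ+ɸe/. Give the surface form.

/ɴ/ is the segment targeted by the rule; it sits immediately before /b/, so it assimilates completely and surfaces as [b].
At the second juncture, /ɳ/ likewise becomes [ɸ] adjacent to /ɸ/.

[xɛgebbutiɸɸe]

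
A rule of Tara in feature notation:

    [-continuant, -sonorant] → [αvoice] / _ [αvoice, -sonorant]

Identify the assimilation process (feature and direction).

The shared variable α links the value of [voice] on the target to the same value on the neighbouring segment, so voicing is the feature that assimilates.
Since the environment is written after the underscore, the trigger follows the target; the direction is regressive.

regressive voicing assimilation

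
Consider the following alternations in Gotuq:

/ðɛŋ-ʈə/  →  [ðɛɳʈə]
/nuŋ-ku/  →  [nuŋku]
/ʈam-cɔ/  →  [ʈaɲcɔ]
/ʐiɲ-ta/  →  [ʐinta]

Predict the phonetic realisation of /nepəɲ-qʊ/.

[nepəɴqʊ]

The data show regressive place assimilation: /ŋ/ → [ɳ] before /ʈ/; /m/ → [ɲ] before /c/; /ɲ/ → [n] before /t/. In each pair only place changes, matching the following consonant, while manner and voice stay constant.
Nothing changes in [nuŋku]: there the adjacent consonants already agree in place (/ŋ/ and /k/ are both velar), so this form is consistent with the same rule.
/ɲ/ is a voiced palatal nasal. The following trigger /q/ is uvular, so /ɲ/ must become uvular as well.
Changing only its place to uvular gives [ɴ] — the voiced uvular nasal.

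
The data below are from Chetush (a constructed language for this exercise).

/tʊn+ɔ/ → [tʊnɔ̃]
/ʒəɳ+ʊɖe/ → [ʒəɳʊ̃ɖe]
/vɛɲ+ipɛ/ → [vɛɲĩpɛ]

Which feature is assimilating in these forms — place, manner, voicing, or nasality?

nasality

The vowel /ɔ/ surfaces as nasalised [ɔ̃] next to the preceding nasal /n/ — it has acquired the [+nasal] feature of its neighbour.
The other forms show the same pattern: /ʊ/ → [ʊ̃] after /ɳ/; /i/ → [ĩ] after /ɲ/ — each time a vowel is nasalised next to a preceding nasal.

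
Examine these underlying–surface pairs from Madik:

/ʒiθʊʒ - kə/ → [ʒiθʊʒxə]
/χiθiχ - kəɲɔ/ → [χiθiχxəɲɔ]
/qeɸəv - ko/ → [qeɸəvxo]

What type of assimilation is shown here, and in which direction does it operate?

The segment that alternates is /k/, which surfaces as [x] when adjacent to /ʒ/.
/k/ is a stop while /ʒ/ is a fricative; the output [x] is a fricative, matching the trigger — so the feature that spreads is manner.
Place and voice are unchanged, so the assimilation is partial, not total.
The same holds elsewhere in the data: /k/ → [x] after /χ/ (stop → fricative, matching a fricative); /k/ → [x] after /v/ (stop → fricative, matching a fricative) — only manner changes, and always toward the preceding segment.
The trigger is the preceding segment, so the direction is progressive (perseverative).

progressive manner assimilation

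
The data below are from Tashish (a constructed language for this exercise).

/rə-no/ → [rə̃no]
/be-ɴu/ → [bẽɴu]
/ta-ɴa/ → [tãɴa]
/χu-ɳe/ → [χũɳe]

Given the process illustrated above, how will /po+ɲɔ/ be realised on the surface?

The data show regressive nasality assimilation (vowel nasalisation): /ə/ → [ə̃] before /n/; /e/ → [ẽ] before /ɴ/; /a/ → [ã] before /ɴ/; /u/ → [ũ] before /ɳ/ — a vowel is nasalised by an immediately following nasal consonant.
The vowel /o/ is adjacent to the following nasal /ɲ/, so it acquires [+nasal] and surfaces as [õ].

[põɲɔ]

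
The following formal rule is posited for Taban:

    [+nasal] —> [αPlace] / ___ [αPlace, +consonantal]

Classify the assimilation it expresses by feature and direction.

The rule copies the place features (abbreviated [Place]) from the environment onto the target, so the assimilating feature is place.
The conditioning segment sits to the right of the focus bar, meaning the trigger follows the segment that changes — regressive assimilation.

regressive place assimilation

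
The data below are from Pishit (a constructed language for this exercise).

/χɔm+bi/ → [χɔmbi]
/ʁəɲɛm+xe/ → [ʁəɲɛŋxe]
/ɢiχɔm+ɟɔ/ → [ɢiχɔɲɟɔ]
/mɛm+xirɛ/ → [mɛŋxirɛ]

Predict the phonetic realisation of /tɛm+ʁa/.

The data show regressive place assimilation: /m/ → [ŋ] before /x/; /m/ → [ɲ] before /ɟ/. In each pair only place changes, matching the following consonant, while manner and voice stay constant.
Nothing changes in [χɔmbi]: there the adjacent consonants already agree in place (/m/ and /b/ are both bilabial), so this form is consistent with the same rule.
/m/ is a voiced bilabial nasal. The following trigger /ʁ/ is uvular, so /m/ must become uvular as well.
Changing only its place to uvular gives [ɴ] — the voiced uvular nasal.

[tɛɴʁa]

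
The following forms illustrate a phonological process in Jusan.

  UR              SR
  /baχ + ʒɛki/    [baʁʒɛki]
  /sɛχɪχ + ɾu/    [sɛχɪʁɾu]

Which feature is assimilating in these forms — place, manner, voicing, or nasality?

The segment that alternates is /χ/, which surfaces as [ʁ] when adjacent to /ʒ/.
The change voiceless → voiced matches the voicing of the following /ʒ/, identifying this as voicing assimilation.
Checking the remaining alternation: /χ/ → [ʁ] before /ɾ/ (voiceless → voiced, matching voiced) — only voicing changes, and always toward the following segment.

voicing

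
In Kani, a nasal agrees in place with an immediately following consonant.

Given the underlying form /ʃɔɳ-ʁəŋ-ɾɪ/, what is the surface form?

The rule targets /ɳ/ (voiced retroflex nasal), which sits before the trigger /ʁ/ (uvular).
Changing only its place to uvular gives [ɴ] — the voiced uvular nasal.
At the second juncture, /ŋ/ likewise becomes [n] adjacent to /ɾ/.

[ʃɔɴʁənɾɪ]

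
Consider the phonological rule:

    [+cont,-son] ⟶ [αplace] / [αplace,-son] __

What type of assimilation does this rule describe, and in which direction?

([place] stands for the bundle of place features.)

progressive place assimilation

The shared variable α links the value of the place features (abbreviated [place]) on the target to the same value on the neighbouring segment, so place is the feature that assimilates.
The conditioning segment sits to the left of the focus bar, meaning the trigger precedes the segment that changes — progressive assimilation.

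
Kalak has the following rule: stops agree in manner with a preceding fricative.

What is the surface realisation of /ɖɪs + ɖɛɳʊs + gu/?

[ɖɪsʐɛɳʊsɣu]

/ɖ/ is a voiced retroflex stop. The preceding trigger /s/ is a fricative, so /ɖ/ must become a fricative as well.
A voiced retroflex fricative is [ʐ], so the surface segment is [ʐ].
At the second juncture, /g/ likewise becomes [ɣ] adjacent to /s/.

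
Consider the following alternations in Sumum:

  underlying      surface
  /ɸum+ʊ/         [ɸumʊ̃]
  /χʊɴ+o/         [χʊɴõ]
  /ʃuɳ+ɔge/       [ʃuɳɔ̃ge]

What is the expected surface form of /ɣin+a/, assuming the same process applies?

The data show progressive nasality assimilation (vowel nasalisation): /ʊ/ → [ʊ̃] after /m/; /o/ → [õ] after /ɴ/; /ɔ/ → [ɔ̃] after /ɳ/ — a vowel is nasalised by an immediately preceding nasal consonant.
The vowel /a/ is adjacent to the preceding nasal /n/, so it acquires [+nasal] and surfaces as [ã].

[ɣinã]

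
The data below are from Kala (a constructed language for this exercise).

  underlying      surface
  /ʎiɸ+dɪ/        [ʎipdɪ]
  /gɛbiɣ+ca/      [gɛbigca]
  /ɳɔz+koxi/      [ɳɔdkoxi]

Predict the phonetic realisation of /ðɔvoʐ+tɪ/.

The data show regressive manner assimilation: /ɸ/ → [p] before /d/; /ɣ/ → [g] before /c/; /z/ → [d] before /k/. In each pair only manner changes, matching the following consonant, while place and voice stay constant.
/ʐ/ is a voiced retroflex fricative. The following trigger /t/ is a stop, so /ʐ/ must become a stop as well.
A voiced retroflex stop is [ɖ], so the surface segment is [ɖ].

[ðɔvoɖtɪ]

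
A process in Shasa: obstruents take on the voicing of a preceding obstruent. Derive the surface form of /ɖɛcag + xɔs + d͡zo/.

[ɖɛcagɣɔst͡so]

/x/ is a voiceless velar fricative. The preceding trigger /g/ is voiced, so /x/ must become voiced as well.
The voiced velar fricative is [ɣ], so /x/ → [ɣ].
At the second juncture, /d͡z/ likewise becomes [t͡s] adjacent to /s/.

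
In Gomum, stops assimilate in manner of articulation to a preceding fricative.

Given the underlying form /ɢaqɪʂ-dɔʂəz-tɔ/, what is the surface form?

The rule targets /d/ (voiced alveolar stop), which sits after the trigger /ʂ/ (fricative).
Changing only its manner to fricative gives [z] — the voiced alveolar fricative.
The same rule applies at the second boundary: /t/ → [s] next to /z/.

[ɢaqɪʂzɔʂəzsɔ]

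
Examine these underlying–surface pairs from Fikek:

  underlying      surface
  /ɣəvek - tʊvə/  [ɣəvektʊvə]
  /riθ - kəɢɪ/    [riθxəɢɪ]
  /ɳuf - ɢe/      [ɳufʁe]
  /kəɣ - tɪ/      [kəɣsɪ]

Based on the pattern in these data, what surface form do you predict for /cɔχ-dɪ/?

[cɔχzɪ]

The data show progressive manner assimilation: /k/ → [x] after /θ/; /ɢ/ → [ʁ] after /f/; /t/ → [s] after /ɣ/. In each pair only manner changes, matching the preceding consonant, while place and voice stay constant.
Nothing changes in [ɣəvektʊvə]: there the adjacent consonants already agree in manner (/t/ and /k/ are both stops), so this form is consistent with the same rule.
The rule targets /d/ (voiced alveolar stop), which sits after the trigger /χ/ (fricative).
A voiced alveolar fricative is [z], so the surface segment is [z].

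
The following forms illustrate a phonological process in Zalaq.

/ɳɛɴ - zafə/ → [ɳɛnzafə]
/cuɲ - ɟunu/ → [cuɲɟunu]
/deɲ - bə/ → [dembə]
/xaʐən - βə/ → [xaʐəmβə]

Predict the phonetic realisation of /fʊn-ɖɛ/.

The data show regressive place assimilation: /ɴ/ → [n] before /z/; /ɲ/ → [m] before /b/; /n/ → [m] before /β/. In each pair only place changes, matching the following consonant, while manner and voice stay constant.
No alternation appears in [cuɲɟunu]: there the adjacent consonants already agree in place (/ɲ/ and /ɟ/ are both palatal), so this form is consistent with the same rule.
The rule targets /n/ (voiced alveolar nasal), which sits before the trigger /ɖ/ (retroflex).
The voiced retroflex nasal is [ɳ], so /n/ → [ɳ].

[fʊɳɖɛ]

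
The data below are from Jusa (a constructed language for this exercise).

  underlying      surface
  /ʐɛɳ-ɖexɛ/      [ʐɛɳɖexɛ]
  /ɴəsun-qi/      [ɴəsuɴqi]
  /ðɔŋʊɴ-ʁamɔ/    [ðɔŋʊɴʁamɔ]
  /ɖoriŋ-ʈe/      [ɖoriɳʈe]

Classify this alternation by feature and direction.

regressive place assimilation

Underlying /n/ is realised as [ɴ] next to /q/; /q/ itself does not change.
The change alveolar → uvular matches the place of the following /q/, identifying this as place assimilation.
Manner and voice are unchanged, so the assimilation is partial, not total.
The same holds elsewhere in the data: /ŋ/ → [ɳ] before /ʈ/ (velar → retroflex, matching retroflex) — only place changes, and always toward the following segment.
No alternation appears in [ʐɛɳɖexɛ], [ðɔŋʊɴʁamɔ]: there the adjacent consonants already agree in place (/ɳ/ and /ɖ/ are both retroflex; /ɴ/ and /ʁ/ are both uvular), so these forms are consistent with the same rule.
The trigger is the following segment, so the direction is regressive (anticipatory).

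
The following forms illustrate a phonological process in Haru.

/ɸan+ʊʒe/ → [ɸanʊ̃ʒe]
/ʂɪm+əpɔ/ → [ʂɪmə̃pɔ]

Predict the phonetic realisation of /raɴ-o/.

The data show progressive nasality assimilation (vowel nasalisation): /ʊ/ → [ʊ̃] after /n/; /ə/ → [ə̃] after /m/ — a vowel is nasalised by an immediately preceding nasal consonant.
/o/ sits next to the nasal /ɴ/ and is therefore nasalised to [õ].

[raɴõ]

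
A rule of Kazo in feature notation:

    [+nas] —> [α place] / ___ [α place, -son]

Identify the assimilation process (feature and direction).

regressive place assimilation

The shared variable α links the value of the place features (abbreviated [place]) on the target to the same value on the neighbouring segment, so place is the feature that assimilates.
Since the environment is written after the underscore, the trigger follows the target; the direction is regressive.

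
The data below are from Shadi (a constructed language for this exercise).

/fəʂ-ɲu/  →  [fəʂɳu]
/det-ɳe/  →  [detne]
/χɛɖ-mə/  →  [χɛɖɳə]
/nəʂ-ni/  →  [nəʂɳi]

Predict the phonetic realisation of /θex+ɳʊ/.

[θexŋʊ]

The data show progressive place assimilation: /ɲ/ → [ɳ] after /ʂ/; /ɳ/ → [n] after /t/; /m/ → [ɳ] after /ɖ/; /n/ → [ɳ] after /ʂ/. In each pair only place changes, matching the preceding consonant, while manner and voice stay constant.
The rule targets /ɳ/ (voiced retroflex nasal), which sits after the trigger /x/ (velar).
A voiced velar nasal is [ŋ], so the surface segment is [ŋ].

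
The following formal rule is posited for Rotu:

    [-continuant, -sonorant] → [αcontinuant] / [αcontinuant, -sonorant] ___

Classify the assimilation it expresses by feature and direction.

progressive manner assimilation

The rule copies [continuant] (continuancy) from the environment onto the target stops; since [±continuant] encodes the stop/fricative manner contrast, the assimilating dimension is manner.
Since the environment is written before the underscore, the trigger precedes the target; the direction is progressive.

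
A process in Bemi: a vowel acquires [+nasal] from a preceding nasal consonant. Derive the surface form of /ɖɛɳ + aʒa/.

[ɖɛɳãʒa]

The vowel /a/ is adjacent to the preceding nasal /ɳ/, so it acquires [+nasal] and surfaces as [ã].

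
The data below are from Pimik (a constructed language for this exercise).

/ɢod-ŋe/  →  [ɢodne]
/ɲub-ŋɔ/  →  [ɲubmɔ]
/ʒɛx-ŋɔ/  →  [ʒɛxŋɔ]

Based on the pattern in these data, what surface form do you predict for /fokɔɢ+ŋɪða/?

The data show progressive place assimilation: /ŋ/ → [n] after /d/; /ŋ/ → [m] after /b/. In each pair only place changes, matching the preceding consonant, while manner and voice stay constant.
Nothing changes in [ʒɛxŋɔ]: there the adjacent consonants already agree in place (/ŋ/ and /x/ are both velar), so this form is consistent with the same rule.
The rule targets /ŋ/ (voiced velar nasal), which sits after the trigger /ɢ/ (uvular).
The voiced uvular nasal is [ɴ], so /ŋ/ → [ɴ].

[fokɔɢɴɪða]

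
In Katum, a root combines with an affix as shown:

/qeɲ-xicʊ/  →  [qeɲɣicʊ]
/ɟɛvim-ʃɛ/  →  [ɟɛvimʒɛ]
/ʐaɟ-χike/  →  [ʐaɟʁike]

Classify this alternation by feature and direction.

progressive voicing assimilation

Comparing underlying and surface forms, /x/ → [ɣ] is the alternation; the neighbouring /ɲ/ is constant.
/x/ is voiceless while /ɲ/ is voiced; the output [ɣ] is voiced, matching the trigger — so the feature that spreads is voicing.
Place and manner are unchanged, so the assimilation is partial, not total.
The same holds elsewhere in the data: /ʃ/ → [ʒ] after /m/ (voiceless → voiced, matching voiced); /χ/ → [ʁ] after /ɟ/ (voiceless → voiced, matching voiced) — only voicing changes, and always toward the preceding segment.
Since the segment that changes follows the conditioning segment, the assimilation is progressive.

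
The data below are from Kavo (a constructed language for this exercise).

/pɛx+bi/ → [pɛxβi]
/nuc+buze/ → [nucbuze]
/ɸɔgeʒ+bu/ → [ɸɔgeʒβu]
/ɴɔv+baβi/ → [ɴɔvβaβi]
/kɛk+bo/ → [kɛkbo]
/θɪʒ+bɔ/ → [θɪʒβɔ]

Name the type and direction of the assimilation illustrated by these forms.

progressive manner assimilation

Underlying /b/ is realised as [β] next to /x/; /x/ itself does not change.
/b/ is a stop while /x/ is a fricative; the output [β] is a fricative, matching the trigger — so the feature that spreads is manner.
Place and voice are unchanged, so the assimilation is partial, not total.
The other alternating forms pattern the same way: /b/ → [β] after /ʒ/ (stop → fricative, matching a fricative); /b/ → [β] after /v/ (stop → fricative, matching a fricative) — only manner changes, and always toward the preceding segment.
Nothing changes in [nucbuze], [kɛkbo]: there the adjacent consonants already agree in manner (/b/ and /c/ are both stops; /b/ and /k/ are both stops), so these forms are consistent with the same rule.
Since the segment that changes follows the conditioning segment, the assimilation is progressive.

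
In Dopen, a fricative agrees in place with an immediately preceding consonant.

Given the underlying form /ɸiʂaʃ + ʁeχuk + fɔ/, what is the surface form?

/ʁ/ is a voiced uvular fricative. The preceding trigger /ʃ/ is postalveolar, so /ʁ/ must become postalveolar as well.
A voiced postalveolar fricative is [ʒ], so the surface segment is [ʒ].
At the second juncture, /f/ likewise becomes [x] adjacent to /k/.

[ɸiʂaʃʒeχukxɔ]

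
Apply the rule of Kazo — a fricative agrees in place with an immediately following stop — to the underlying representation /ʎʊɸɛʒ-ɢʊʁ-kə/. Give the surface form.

The rule targets /ʒ/ (voiced postalveolar fricative), which sits before the trigger /ɢ/ (uvular).
A voiced uvular fricative is [ʁ], so the surface segment is [ʁ].
At the second juncture, /ʁ/ likewise becomes [ɣ] adjacent to /k/.

[ʎʊɸɛʁɢʊɣkə]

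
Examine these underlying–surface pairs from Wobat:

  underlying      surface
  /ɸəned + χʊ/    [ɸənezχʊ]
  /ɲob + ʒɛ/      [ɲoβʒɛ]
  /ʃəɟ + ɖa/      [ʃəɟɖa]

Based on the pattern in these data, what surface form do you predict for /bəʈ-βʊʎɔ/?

The data show regressive manner assimilation: /d/ → [z] before /χ/; /b/ → [β] before /ʒ/. In each pair only manner changes, matching the following consonant, while place and voice stay constant.
No alternation appears in [ʃəɟɖa]: there the adjacent consonants already agree in manner (/ɟ/ and /ɖ/ are both stops), so this form is consistent with the same rule.
/ʈ/ is a voiceless retroflex stop. The following trigger /β/ is a fricative, so /ʈ/ must become a fricative as well.
The voiceless retroflex fricative is [ʂ], so /ʈ/ → [ʂ].

[bəʂβʊʎɔ]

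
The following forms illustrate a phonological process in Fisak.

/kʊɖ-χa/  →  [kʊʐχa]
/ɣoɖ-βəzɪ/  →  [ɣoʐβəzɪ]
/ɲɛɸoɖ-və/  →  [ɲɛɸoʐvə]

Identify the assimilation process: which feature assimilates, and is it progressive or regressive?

regressive manner assimilation

The segment that alternates is /ɖ/, which surfaces as [ʐ] when adjacent to /χ/.
The change stop → fricative matches the manner of the following /χ/, identifying this as manner assimilation.
Place and voice are unchanged, so the assimilation is partial, not total.
The other alternating forms pattern the same way: /ɖ/ → [ʐ] before /β/ (stop → fricative, matching a fricative); /ɖ/ → [ʐ] before /v/ (stop → fricative, matching a fricative) — only manner changes, and always toward the following segment.
Since the segment that changes precedes the conditioning segment, the assimilation is regressive.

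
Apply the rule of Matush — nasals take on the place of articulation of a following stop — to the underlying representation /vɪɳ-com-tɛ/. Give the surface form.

[vɪɲcontɛ]

/ɳ/ is a voiced retroflex nasal. The following trigger /c/ is palatal, so /ɳ/ must become palatal as well.
The voiced palatal nasal is [ɲ], so /ɳ/ → [ɲ].
At the second juncture, /m/ likewise becomes [n] adjacent to /t/.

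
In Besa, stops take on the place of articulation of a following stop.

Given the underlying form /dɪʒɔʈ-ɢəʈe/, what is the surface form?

[dɪʒɔqɢəʈe]

/ʈ/ is a voiceless retroflex stop. The following trigger /ɢ/ is uvular, so /ʈ/ must become uvular as well.
Changing only its place to uvular gives [q] — the voiceless uvular stop.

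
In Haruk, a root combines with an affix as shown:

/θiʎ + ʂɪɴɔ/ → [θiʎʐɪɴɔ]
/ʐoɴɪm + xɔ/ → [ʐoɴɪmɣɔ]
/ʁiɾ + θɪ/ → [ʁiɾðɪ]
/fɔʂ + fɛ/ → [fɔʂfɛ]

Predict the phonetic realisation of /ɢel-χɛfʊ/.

The data show progressive voicing assimilation: /ʂ/ → [ʐ] after /ʎ/; /x/ → [ɣ] after /m/; /θ/ → [ð] after /ɾ/. In each pair only voicing changes, matching the preceding consonant, while place and manner stay constant.
No alternation appears in [fɔʂfɛ]: there the adjacent consonants already agree in voicing (/f/ and /ʂ/ are both voiceless), so this form is consistent with the same rule.
/χ/ is a voiceless uvular fricative. The preceding trigger /l/ is voiced, so /χ/ must become voiced as well.
Changing only its voicing to voiced gives [ʁ] — the voiced uvular fricative.

[ɢelʁɛfʊ]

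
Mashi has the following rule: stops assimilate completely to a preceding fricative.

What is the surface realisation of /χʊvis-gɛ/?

[χʊvissɛ]

/g/ is the segment targeted by the rule; it sits immediately after /s/, so it assimilates completely and surfaces as [s].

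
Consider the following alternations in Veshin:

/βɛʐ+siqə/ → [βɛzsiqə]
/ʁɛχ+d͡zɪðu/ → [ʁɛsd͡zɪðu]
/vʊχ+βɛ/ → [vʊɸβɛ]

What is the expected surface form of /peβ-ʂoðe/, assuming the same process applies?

[peʐʂoðe]

The data show regressive place assimilation: /ʐ/ → [z] before /s/; /χ/ → [s] before /d͡z/; /χ/ → [ɸ] before /β/. In each pair only place changes, matching the following consonant, while manner and voice stay constant.
/β/ is a voiced bilabial fricative. The following trigger /ʂ/ is retroflex, so /β/ must become retroflex as well.
A voiced retroflex fricative is [ʐ], so the surface segment is [ʐ].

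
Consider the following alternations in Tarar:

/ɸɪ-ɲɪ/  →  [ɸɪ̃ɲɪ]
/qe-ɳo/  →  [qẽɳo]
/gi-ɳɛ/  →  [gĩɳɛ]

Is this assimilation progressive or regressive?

The vowel /ɪ/ surfaces as nasalised [ɪ̃] next to the following nasal /ɲ/ — it has acquired the [+nasal] feature of its neighbour.
The other forms show the same pattern: /e/ → [ẽ] before /ɳ/; /i/ → [ĩ] before /ɳ/ — each time a vowel is nasalised next to a following nasal.
Because the conditioning nasal is to the right of the vowel that changes, the process is regressive (anticipatory).

regressive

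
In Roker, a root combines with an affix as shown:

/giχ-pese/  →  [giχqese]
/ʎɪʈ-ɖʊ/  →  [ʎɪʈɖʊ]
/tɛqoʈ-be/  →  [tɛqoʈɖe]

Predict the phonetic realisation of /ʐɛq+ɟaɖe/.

The data show progressive place assimilation: /p/ → [q] after /χ/; /b/ → [ɖ] after /ʈ/. In each pair only place changes, matching the preceding consonant, while manner and voice stay constant.
Nothing changes in [ʎɪʈɖʊ]: there the adjacent consonants already agree in place (/ɖ/ and /ʈ/ are both retroflex), so this form is consistent with the same rule.
The rule targets /ɟ/ (voiced palatal stop), which sits after the trigger /q/ (uvular).
A voiced uvular stop is [ɢ], so the surface segment is [ɢ].

[ʐɛqɢaɖe]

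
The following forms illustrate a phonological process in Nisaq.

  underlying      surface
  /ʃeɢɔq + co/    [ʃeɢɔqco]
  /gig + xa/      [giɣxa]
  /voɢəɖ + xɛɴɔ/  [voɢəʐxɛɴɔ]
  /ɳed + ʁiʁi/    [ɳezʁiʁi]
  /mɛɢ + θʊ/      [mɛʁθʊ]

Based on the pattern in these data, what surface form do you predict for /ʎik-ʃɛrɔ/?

[ʎixʃɛrɔ]

The data show regressive manner assimilation: /g/ → [ɣ] before /x/; /ɖ/ → [ʐ] before /x/; /d/ → [z] before /ʁ/; /ɢ/ → [ʁ] before /θ/. In each pair only manner changes, matching the following consonant, while place and voice stay constant.
Nothing changes in [ʃeɢɔqco]: there the adjacent consonants already agree in manner (/q/ and /c/ are both stops), so this form is consistent with the same rule.
/k/ is a voiceless velar stop. The following trigger /ʃ/ is a fricative, so /k/ must become a fricative as well.
Changing only its manner to fricative gives [x] — the voiceless velar fricative.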